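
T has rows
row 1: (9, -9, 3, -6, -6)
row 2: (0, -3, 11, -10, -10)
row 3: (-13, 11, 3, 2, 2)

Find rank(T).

2

Row reduce to echelon form.
R3 ← R3 + (13/9)·R1: [0, -2, 22/3, -20/3, -20/3]
R3 ← R3 − (2/3)·R2: [0, 0, 0, 0, 0]
Echelon form has 2 nonzero rows, so rank(T) = 2.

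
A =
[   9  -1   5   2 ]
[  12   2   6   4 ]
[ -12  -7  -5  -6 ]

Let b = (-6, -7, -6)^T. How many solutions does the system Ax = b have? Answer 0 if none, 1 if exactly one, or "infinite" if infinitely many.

Row reduce the augmented matrix [A | b].
R2 ← R2 − (4/3)·R1: [0, 10/3, -2/3, 4/3, 1]
R3 ← R3 + (4/3)·R1: [0, -25/3, 5/3, -10/3, -14]
R3 ← R3 + (5/2)·R2: [0, 0, 0, 0, -23/2]
The echelon form has 3 nonzero rows; the last pivot sits in the augmented column, so rank(A) = 2 but rank([A|b]) = 3.
Since the ranks differ, the system is inconsistent.
It has no solutions.

0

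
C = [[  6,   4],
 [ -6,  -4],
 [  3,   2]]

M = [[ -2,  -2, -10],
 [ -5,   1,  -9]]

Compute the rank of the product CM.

First compute CM:
[[-32,  -8, -96],
 [ 32,   8,  96],
 [-16,  -4, -48]]
Now row reduce the product.
R2 ← R2 + R1: [0, 0, 0]
R3 ← R3 − (1/2)·R1: [0, 0, 0]
1 nonzero row, so rank(CM) = 1.

1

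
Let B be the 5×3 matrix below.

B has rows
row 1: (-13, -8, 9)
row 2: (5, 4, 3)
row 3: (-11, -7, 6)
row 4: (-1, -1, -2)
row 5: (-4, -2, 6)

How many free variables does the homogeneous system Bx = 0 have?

Row reduce to echelon form.
R2 ← R2 + (5/13)·R1: [0, 12/13, 84/13]
R3 ← R3 − (11/13)·R1: [0, -3/13, -21/13]
R4 ← R4 − (1/13)·R1: [0, -5/13, -35/13]
R5 ← R5 − (4/13)·R1: [0, 6/13, 42/13]
R3 ← R3 + (1/4)·R2: [0, 0, 0]
R4 ← R4 + (5/12)·R2: [0, 0, 0]
R5 ← R5 − (1/2)·R2: [0, 0, 0]
2 nonzero rows, so rank(B) = 2.
B has 3 columns; by rank–nullity, nullity = 3 − 2 = 1.

1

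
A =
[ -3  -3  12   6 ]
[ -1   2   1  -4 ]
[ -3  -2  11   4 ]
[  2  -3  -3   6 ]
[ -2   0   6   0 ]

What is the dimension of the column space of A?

2

Row reduce to echelon form.
R2 ← R2 − (1/3)·R1: [0, 3, -3, -6]
R3 ← R3 − R1: [0, 1, -1, -2]
R4 ← R4 + (2/3)·R1: [0, -5, 5, 10]
R5 ← R5 − (2/3)·R1: [0, 2, -2, -4]
R3 ← R3 − (1/3)·R2: [0, 0, 0, 0]
R4 ← R4 + (5/3)·R2: [0, 0, 0, 0]
R5 ← R5 − (2/3)·R2: [0, 0, 0, 0]
Echelon form has 2 nonzero rows, so rank(A) = 2.
The column space has dimension equal to the rank: 2.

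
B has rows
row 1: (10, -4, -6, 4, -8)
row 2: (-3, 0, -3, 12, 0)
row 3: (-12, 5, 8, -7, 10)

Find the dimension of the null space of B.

3

Row reduce to echelon form.
R2 ← R2 + (3/10)·R1: [0, -6/5, -24/5, 66/5, -12/5]
R3 ← R3 + (6/5)·R1: [0, 1/5, 4/5, -11/5, 2/5]
R3 ← R3 + (1/6)·R2: [0, 0, 0, 0, 0]
2 nonzero rows, so rank(B) = 2.
B has 5 columns; by rank–nullity, nullity = 5 − 2 = 3.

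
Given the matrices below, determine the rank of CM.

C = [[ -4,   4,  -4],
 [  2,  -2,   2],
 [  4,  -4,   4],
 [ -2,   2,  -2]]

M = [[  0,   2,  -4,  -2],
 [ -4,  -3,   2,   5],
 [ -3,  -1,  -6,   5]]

First compute CM:
[[ -4, -16,  48,   8],
 [  2,   8, -24,  -4],
 [  4,  16, -48,  -8],
 [ -2,  -8,  24,   4]]
Now row reduce the product.
R2 ← R2 + (1/2)·R1: [0, 0, 0, 0]
R3 ← R3 + R1: [0, 0, 0, 0]
R4 ← R4 − (1/2)·R1: [0, 0, 0, 0]
1 nonzero row, so rank(CM) = 1.

1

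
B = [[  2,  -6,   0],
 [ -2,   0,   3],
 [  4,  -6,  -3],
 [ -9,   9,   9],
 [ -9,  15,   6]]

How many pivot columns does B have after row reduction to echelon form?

Row reduce to echelon form.
R2 ← R2 + R1: [0, -6, 3]
R3 ← R3 − (2)·R1: [0, 6, -3]
R4 ← R4 + (9/2)·R1: [0, -18, 9]
R5 ← R5 + (9/2)·R1: [0, -12, 6]
R3 ← R3 + R2: [0, 0, 0]
R4 ← R4 − (3)·R2: [0, 0, 0]
R5 ← R5 − (2)·R2: [0, 0, 0]
Echelon form has 2 nonzero rows, so rank(B) = 2.
Each nonzero row contributes one pivot column: 2 pivot columns.

2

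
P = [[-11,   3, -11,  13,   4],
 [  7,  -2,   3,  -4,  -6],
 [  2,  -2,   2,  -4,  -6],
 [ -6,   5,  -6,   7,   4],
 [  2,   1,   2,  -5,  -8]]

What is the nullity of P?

0

Row reduce to echelon form.
R2 ← R2 + (7/11)·R1: [0, -1/11, -4, 47/11, -38/11]
R3 ← R3 + (2/11)·R1: [0, -16/11, 0, -18/11, -58/11]
R4 ← R4 − (6/11)·R1: [0, 37/11, 0, -1/11, 20/11]
R5 ← R5 + (2/11)·R1: [0, 17/11, 0, -29/11, -80/11]
R3 ← R3 − (16)·R2: [0, 0, 64, -70, 50]
R4 ← R4 + (37)·R2: [0, 0, -148, 158, -126]
R5 ← R5 + (17)·R2: [0, 0, -68, 70, -66]
R4 ← R4 + (37/16)·R3: [0, 0, 0, -31/8, -83/8]
R5 ← R5 + (17/16)·R3: [0, 0, 0, -35/8, -103/8]
R5 ← R5 − (35/31)·R4: [0, 0, 0, 0, -36/31]
5 nonzero rows, so rank(P) = 5.
P has 5 columns; by rank–nullity, nullity = 5 − 5 = 0.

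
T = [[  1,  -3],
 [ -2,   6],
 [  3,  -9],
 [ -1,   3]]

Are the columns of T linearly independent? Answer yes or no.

Row reduce T to echelon form.
R2 ← R2 + (2)·R1: [0, 0]
R3 ← R3 − (3)·R1: [0, 0]
R4 ← R4 + R1: [0, 0]
1 pivot among 2 columns.
Only 1 < 2 pivot columns, so the columns are linearly dependent.

no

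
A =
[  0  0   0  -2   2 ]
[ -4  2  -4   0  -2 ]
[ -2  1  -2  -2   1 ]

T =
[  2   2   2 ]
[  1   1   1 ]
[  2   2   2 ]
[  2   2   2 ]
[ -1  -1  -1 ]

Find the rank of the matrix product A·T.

First compute AT:
[[ -6,  -6,  -6],
 [-12, -12, -12],
 [-12, -12, -12]]
Now row reduce the product.
R2 ← R2 − (2)·R1: [0, 0, 0]
R3 ← R3 − (2)·R1: [0, 0, 0]
1 nonzero row, so rank(AT) = 1.

1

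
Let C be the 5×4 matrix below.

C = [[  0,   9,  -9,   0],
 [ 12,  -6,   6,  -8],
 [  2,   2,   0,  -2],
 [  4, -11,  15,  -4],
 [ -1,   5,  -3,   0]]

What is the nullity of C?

Row reduce to echelon form.
Swap R1 ↔ R2
R3 ← R3 − (1/6)·R1: [0, 3, -1, -2/3]
R4 ← R4 − (1/3)·R1: [0, -9, 13, -4/3]
R5 ← R5 + (1/12)·R1: [0, 9/2, -5/2, -2/3]
R3 ← R3 − (1/3)·R2: [0, 0, 2, -2/3]
R4 ← R4 + R2: [0, 0, 4, -4/3]
R5 ← R5 − (1/2)·R2: [0, 0, 2, -2/3]
R4 ← R4 − (2)·R3: [0, 0, 0, 0]
R5 ← R5 − R3: [0, 0, 0, 0]
3 nonzero rows, so rank(C) = 3.
C has 4 columns; by rank–nullity, nullity = 4 − 3 = 1.

1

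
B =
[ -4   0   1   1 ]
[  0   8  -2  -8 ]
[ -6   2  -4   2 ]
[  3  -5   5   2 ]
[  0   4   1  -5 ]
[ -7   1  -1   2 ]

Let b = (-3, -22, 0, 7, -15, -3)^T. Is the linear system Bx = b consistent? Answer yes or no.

yes

Row reduce the augmented matrix [B | b].
R3 ← R3 − (3/2)·R1: [0, 2, -11/2, 1/2, 9/2]
R4 ← R4 + (3/4)·R1: [0, -5, 23/4, 11/4, 19/4]
R6 ← R6 − (7/4)·R1: [0, 1, -11/4, 1/4, 9/4]
R3 ← R3 − (1/4)·R2: [0, 0, -5, 5/2, 10]
R4 ← R4 + (5/8)·R2: [0, 0, 9/2, -9/4, -9]
R5 ← R5 − (1/2)·R2: [0, 0, 2, -1, -4]
R6 ← R6 − (1/8)·R2: [0, 0, -5/2, 5/4, 5]
R4 ← R4 + (9/10)·R3: [0, 0, 0, 0, 0]
R5 ← R5 + (2/5)·R3: [0, 0, 0, 0, 0]
R6 ← R6 − (1/2)·R3: [0, 0, 0, 0, 0]
The echelon form has 3 nonzero rows, and every pivot lies in the first 4 columns, so rank(B) = rank([B|b]) = 3.
The system is consistent.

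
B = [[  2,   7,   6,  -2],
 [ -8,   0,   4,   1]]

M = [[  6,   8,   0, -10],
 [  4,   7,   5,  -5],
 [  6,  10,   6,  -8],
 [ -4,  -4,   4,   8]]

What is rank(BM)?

2

First compute BM:
[[ 84, 133,  63, -119],
 [-28, -28,  28,  56]]
Now row reduce the product.
R2 ← R2 + (1/3)·R1: [0, 49/3, 49, 49/3]
2 nonzero rows, so rank(BM) = 2.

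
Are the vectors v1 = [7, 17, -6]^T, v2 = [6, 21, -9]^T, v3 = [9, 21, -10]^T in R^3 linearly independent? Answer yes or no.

Form the matrix with these vectors as rows and row reduce.
R2 ← R2 − (6/7)·R1: [0, 45/7, -27/7]
R3 ← R3 − (9/7)·R1: [0, -6/7, -16/7]
R3 ← R3 + (2/15)·R2: [0, 0, -14/5]
3 nonzero rows, so the 3 vectors span a space of dimension 3.
Since 3 = 3, the vectors are linearly independent.

yes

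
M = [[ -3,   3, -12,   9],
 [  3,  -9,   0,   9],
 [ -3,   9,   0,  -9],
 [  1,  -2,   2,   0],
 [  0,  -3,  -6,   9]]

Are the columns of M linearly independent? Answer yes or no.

no

Row reduce M to echelon form.
R2 ← R2 + R1: [0, -6, -12, 18]
R3 ← R3 − R1: [0, 6, 12, -18]
R4 ← R4 + (1/3)·R1: [0, -1, -2, 3]
R3 ← R3 + R2: [0, 0, 0, 0]
R4 ← R4 − (1/6)·R2: [0, 0, 0, 0]
R5 ← R5 − (1/2)·R2: [0, 0, 0, 0]
2 pivots among 4 columns.
Only 2 < 4 pivot columns, so the columns are linearly dependent.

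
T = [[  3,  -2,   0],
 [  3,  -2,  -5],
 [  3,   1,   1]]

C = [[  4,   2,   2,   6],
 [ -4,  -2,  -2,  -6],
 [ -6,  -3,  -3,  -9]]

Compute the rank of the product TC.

1

First compute TC:
[[ 20,  10,  10,  30],
 [ 50,  25,  25,  75],
 [  2,   1,   1,   3]]
Now row reduce the product.
R2 ← R2 − (5/2)·R1: [0, 0, 0, 0]
R3 ← R3 − (1/10)·R1: [0, 0, 0, 0]
1 nonzero row, so rank(TC) = 1.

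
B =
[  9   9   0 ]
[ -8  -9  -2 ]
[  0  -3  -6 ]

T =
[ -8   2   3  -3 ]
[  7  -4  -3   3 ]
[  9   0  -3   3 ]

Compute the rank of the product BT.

2

First compute BT:
[[ -9, -18,   0,   0],
 [-17,  20,   9,  -9],
 [-75,  12,  27, -27]]
Now row reduce the product.
R2 ← R2 − (17/9)·R1: [0, 54, 9, -9]
R3 ← R3 − (25/3)·R1: [0, 162, 27, -27]
R3 ← R3 − (3)·R2: [0, 0, 0, 0]
2 nonzero rows, so rank(BT) = 2.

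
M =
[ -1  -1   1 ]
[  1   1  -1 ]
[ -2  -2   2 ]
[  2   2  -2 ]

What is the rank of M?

1

Row reduce to echelon form.
R2 ← R2 + R1: [0, 0, 0]
R3 ← R3 − (2)·R1: [0, 0, 0]
R4 ← R4 + (2)·R1: [0, 0, 0]
Echelon form has 1 nonzero row, so rank(M) = 1.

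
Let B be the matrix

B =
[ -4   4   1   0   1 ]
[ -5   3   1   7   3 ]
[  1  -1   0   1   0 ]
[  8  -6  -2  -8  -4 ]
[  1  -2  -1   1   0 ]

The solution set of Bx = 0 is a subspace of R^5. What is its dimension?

2

Row reduce to echelon form.
R2 ← R2 − (5/4)·R1: [0, -2, -1/4, 7, 7/4]
R3 ← R3 + (1/4)·R1: [0, 0, 1/4, 1, 1/4]
R4 ← R4 + (2)·R1: [0, 2, 0, -8, -2]
R5 ← R5 + (1/4)·R1: [0, -1, -3/4, 1, 1/4]
R4 ← R4 + R2: [0, 0, -1/4, -1, -1/4]
R5 ← R5 − (1/2)·R2: [0, 0, -5/8, -5/2, -5/8]
R4 ← R4 + R3: [0, 0, 0, 0, 0]
R5 ← R5 + (5/2)·R3: [0, 0, 0, 0, 0]
3 nonzero rows, so rank(B) = 3.
B has 5 columns; by rank–nullity, nullity = 5 − 3 = 2.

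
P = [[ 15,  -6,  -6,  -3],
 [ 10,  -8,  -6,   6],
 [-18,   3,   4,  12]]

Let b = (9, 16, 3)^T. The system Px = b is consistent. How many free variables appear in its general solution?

Row reduce the augmented matrix [P | b].
R2 ← R2 − (2/3)·R1: [0, -4, -2, 8, 10]
R3 ← R3 + (6/5)·R1: [0, -21/5, -16/5, 42/5, 69/5]
R3 ← R3 − (21/20)·R2: [0, 0, -11/10, 0, 33/10]
The echelon form has 3 nonzero rows, and every pivot lies in the first 4 columns, so rank(P) = rank([P|b]) = 3.
The system is consistent.
Free variables = (unknowns) − (rank) = 4 − 3 = 1.

1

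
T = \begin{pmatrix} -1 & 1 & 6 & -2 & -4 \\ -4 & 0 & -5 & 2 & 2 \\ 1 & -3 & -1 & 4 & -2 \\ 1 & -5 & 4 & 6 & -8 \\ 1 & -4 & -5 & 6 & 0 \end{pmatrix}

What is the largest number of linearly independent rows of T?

Row reduce to echelon form.
R2 ← R2 − (4)·R1: [0, -4, -29, 10, 18]
R3 ← R3 + R1: [0, -2, 5, 2, -6]
R4 ← R4 + R1: [0, -4, 10, 4, -12]
R5 ← R5 + R1: [0, -3, 1, 4, -4]
R3 ← R3 − (1/2)·R2: [0, 0, 39/2, -3, -15]
R4 ← R4 − R2: [0, 0, 39, -6, -30]
R5 ← R5 − (3/4)·R2: [0, 0, 91/4, -7/2, -35/2]
R4 ← R4 − (2)·R3: [0, 0, 0, 0, 0]
R5 ← R5 − (7/6)·R3: [0, 0, 0, 0, 0]
Echelon form has 3 nonzero rows, so rank(T) = 3.
The rank gives the maximum number of linearly independent rows: 3.

3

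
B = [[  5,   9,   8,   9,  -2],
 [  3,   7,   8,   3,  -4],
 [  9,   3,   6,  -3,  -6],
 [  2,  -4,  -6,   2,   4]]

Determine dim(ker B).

2

Row reduce to echelon form.
R2 ← R2 − (3/5)·R1: [0, 8/5, 16/5, -12/5, -14/5]
R3 ← R3 − (9/5)·R1: [0, -66/5, -42/5, -96/5, -12/5]
R4 ← R4 − (2/5)·R1: [0, -38/5, -46/5, -8/5, 24/5]
R3 ← R3 + (33/4)·R2: [0, 0, 18, -39, -51/2]
R4 ← R4 + (19/4)·R2: [0, 0, 6, -13, -17/2]
R4 ← R4 − (1/3)·R3: [0, 0, 0, 0, 0]
3 nonzero rows, so rank(B) = 3.
B has 5 columns; by rank–nullity, nullity = 5 − 3 = 2.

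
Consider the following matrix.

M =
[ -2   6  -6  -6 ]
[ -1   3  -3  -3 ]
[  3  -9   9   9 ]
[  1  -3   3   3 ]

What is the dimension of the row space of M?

Row reduce to echelon form.
R2 ← R2 − (1/2)·R1: [0, 0, 0, 0]
R3 ← R3 + (3/2)·R1: [0, 0, 0, 0]
R4 ← R4 + (1/2)·R1: [0, 0, 0, 0]
Echelon form has 1 nonzero row, so rank(M) = 1.
The row space has dimension equal to the rank: 1.

1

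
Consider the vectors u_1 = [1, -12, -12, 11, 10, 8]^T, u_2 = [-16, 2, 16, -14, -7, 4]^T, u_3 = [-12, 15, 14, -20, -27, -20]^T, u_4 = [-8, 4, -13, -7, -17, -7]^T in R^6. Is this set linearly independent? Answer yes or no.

Form the matrix with these vectors as rows and row reduce.
R2 ← R2 + (16)·R1: [0, -190, -176, 162, 153, 132]
R3 ← R3 + (12)·R1: [0, -129, -130, 112, 93, 76]
R4 ← R4 + (8)·R1: [0, -92, -109, 81, 63, 57]
R3 ← R3 − (129/190)·R2: [0, 0, -998/95, 191/95, -2067/190, -1294/95]
R4 ← R4 − (46/95)·R2: [0, 0, -2259/95, 243/95, -1053/95, -657/95]
R4 ← R4 − (2259/998)·R3: [0, 0, 0, -1989/998, 27027/1996, 11934/499]
4 nonzero rows, so the 4 vectors span a space of dimension 4.
Since 4 = 4, the vectors are linearly independent.

yes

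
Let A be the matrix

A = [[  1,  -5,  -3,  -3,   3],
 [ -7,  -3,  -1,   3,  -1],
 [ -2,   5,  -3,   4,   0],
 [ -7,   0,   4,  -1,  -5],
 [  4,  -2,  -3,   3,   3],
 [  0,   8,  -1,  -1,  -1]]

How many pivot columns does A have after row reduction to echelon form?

5

Row reduce to echelon form.
R2 ← R2 + (7)·R1: [0, -38, -22, -18, 20]
R3 ← R3 + (2)·R1: [0, -5, -9, -2, 6]
R4 ← R4 + (7)·R1: [0, -35, -17, -22, 16]
R5 ← R5 − (4)·R1: [0, 18, 9, 15, -9]
R3 ← R3 − (5/38)·R2: [0, 0, -116/19, 7/19, 64/19]
R4 ← R4 − (35/38)·R2: [0, 0, 62/19, -103/19, -46/19]
R5 ← R5 + (9/19)·R2: [0, 0, -27/19, 123/19, 9/19]
R6 ← R6 + (4/19)·R2: [0, 0, -107/19, -91/19, 61/19]
R4 ← R4 + (31/58)·R3: [0, 0, 0, -303/58, -18/29]
R5 ← R5 − (27/116)·R3: [0, 0, 0, 741/116, -9/29]
R6 ← R6 − (107/116)·R3: [0, 0, 0, -595/116, 3/29]
R5 ← R5 + (247/202)·R4: [0, 0, 0, 0, -108/101]
R6 ← R6 − (595/606)·R4: [0, 0, 0, 0, 72/101]
R6 ← R6 + (2/3)·R5: [0, 0, 0, 0, 0]
Echelon form has 5 nonzero rows, so rank(A) = 5.
Each nonzero row contributes one pivot column: 5 pivot columns.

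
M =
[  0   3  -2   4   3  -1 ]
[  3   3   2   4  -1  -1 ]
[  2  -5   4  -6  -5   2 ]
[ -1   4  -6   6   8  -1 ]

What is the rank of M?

Row reduce to echelon form.
Swap R1 ↔ R2
R3 ← R3 − (2/3)·R1: [0, -7, 8/3, -26/3, -13/3, 8/3]
R4 ← R4 + (1/3)·R1: [0, 5, -16/3, 22/3, 23/3, -4/3]
R3 ← R3 + (7/3)·R2: [0, 0, -2, 2/3, 8/3, 1/3]
R4 ← R4 − (5/3)·R2: [0, 0, -2, 2/3, 8/3, 1/3]
R4 ← R4 − R3: [0, 0, 0, 0, 0, 0]
Echelon form has 3 nonzero rows, so rank(M) = 3.

3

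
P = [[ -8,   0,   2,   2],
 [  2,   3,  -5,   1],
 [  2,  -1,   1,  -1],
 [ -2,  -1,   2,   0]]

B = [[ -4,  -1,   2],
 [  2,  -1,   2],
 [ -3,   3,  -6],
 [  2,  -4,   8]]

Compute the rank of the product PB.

First compute PB:
[[ 30,   6, -12],
 [ 15, -24,  48],
 [-15,   6, -12],
 [  0,   9, -18]]
Now row reduce the product.
R2 ← R2 − (1/2)·R1: [0, -27, 54]
R3 ← R3 + (1/2)·R1: [0, 9, -18]
R3 ← R3 + (1/3)·R2: [0, 0, 0]
R4 ← R4 + (1/3)·R2: [0, 0, 0]
2 nonzero rows, so rank(PB) = 2.

2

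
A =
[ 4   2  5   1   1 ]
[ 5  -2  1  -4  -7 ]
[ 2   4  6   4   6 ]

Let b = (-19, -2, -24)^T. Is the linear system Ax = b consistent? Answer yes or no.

yes

Row reduce the augmented matrix [A | b].
R2 ← R2 − (5/4)·R1: [0, -9/2, -21/4, -21/4, -33/4, 87/4]
R3 ← R3 − (1/2)·R1: [0, 3, 7/2, 7/2, 11/2, -29/2]
R3 ← R3 + (2/3)·R2: [0, 0, 0, 0, 0, 0]
The echelon form has 2 nonzero rows, and every pivot lies in the first 5 columns, so rank(A) = rank([A|b]) = 2.
The system is consistent.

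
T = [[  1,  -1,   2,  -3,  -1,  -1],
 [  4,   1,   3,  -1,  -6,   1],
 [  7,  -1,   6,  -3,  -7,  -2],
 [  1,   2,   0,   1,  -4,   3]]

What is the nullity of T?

2

Row reduce to echelon form.
R2 ← R2 − (4)·R1: [0, 5, -5, 11, -2, 5]
R3 ← R3 − (7)·R1: [0, 6, -8, 18, 0, 5]
R4 ← R4 − R1: [0, 3, -2, 4, -3, 4]
R3 ← R3 − (6/5)·R2: [0, 0, -2, 24/5, 12/5, -1]
R4 ← R4 − (3/5)·R2: [0, 0, 1, -13/5, -9/5, 1]
R4 ← R4 + (1/2)·R3: [0, 0, 0, -1/5, -3/5, 1/2]
4 nonzero rows, so rank(T) = 4.
T has 6 columns; by rank–nullity, nullity = 6 − 4 = 2.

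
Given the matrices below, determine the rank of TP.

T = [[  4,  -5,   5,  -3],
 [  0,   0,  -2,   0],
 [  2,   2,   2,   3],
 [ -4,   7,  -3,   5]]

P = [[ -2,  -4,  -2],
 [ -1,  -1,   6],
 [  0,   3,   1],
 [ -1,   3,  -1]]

3

First compute TP:
[[  0,  -5, -30],
 [  0,  -6,  -2],
 [ -9,   5,   7],
 [ -4,  15,  42]]
Now row reduce the product.
Swap R1 ↔ R3
R4 ← R4 − (4/9)·R1: [0, 115/9, 350/9]
R3 ← R3 − (5/6)·R2: [0, 0, -85/3]
R4 ← R4 + (115/54)·R2: [0, 0, 935/27]
R4 ← R4 + (11/9)·R3: [0, 0, 0]
3 nonzero rows, so rank(TP) = 3.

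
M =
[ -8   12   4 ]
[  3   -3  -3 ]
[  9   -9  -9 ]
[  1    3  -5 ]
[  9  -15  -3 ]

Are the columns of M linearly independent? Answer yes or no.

no

Row reduce M to echelon form.
R2 ← R2 + (3/8)·R1: [0, 3/2, -3/2]
R3 ← R3 + (9/8)·R1: [0, 9/2, -9/2]
R4 ← R4 + (1/8)·R1: [0, 9/2, -9/2]
R5 ← R5 + (9/8)·R1: [0, -3/2, 3/2]
R3 ← R3 − (3)·R2: [0, 0, 0]
R4 ← R4 − (3)·R2: [0, 0, 0]
R5 ← R5 + R2: [0, 0, 0]
2 pivots among 3 columns.
Only 2 < 3 pivot columns, so the columns are linearly dependent.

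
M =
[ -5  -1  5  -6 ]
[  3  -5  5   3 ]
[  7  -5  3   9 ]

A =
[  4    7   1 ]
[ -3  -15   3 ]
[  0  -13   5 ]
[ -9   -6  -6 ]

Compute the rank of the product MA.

2

First compute MA:
[[ 37, -49,  53],
 [  0,  13,  -5],
 [-38,  31, -47]]
Now row reduce the product.
R3 ← R3 + (38/37)·R1: [0, -715/37, 275/37]
R3 ← R3 + (55/37)·R2: [0, 0, 0]
2 nonzero rows, so rank(MA) = 2.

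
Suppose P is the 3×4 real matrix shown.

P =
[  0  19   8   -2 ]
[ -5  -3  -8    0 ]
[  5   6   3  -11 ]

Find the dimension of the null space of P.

Row reduce to echelon form.
Swap R1 ↔ R2
R3 ← R3 + R1: [0, 3, -5, -11]
R3 ← R3 − (3/19)·R2: [0, 0, -119/19, -203/19]
3 nonzero rows, so rank(P) = 3.
P has 4 columns; by rank–nullity, nullity = 4 − 3 = 1.

1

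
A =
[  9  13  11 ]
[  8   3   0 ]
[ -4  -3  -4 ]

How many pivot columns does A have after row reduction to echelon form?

3

Row reduce to echelon form.
R2 ← R2 − (8/9)·R1: [0, -77/9, -88/9]
R3 ← R3 + (4/9)·R1: [0, 25/9, 8/9]
R3 ← R3 + (25/77)·R2: [0, 0, -16/7]
Echelon form has 3 nonzero rows, so rank(A) = 3.
Each nonzero row contributes one pivot column: 3 pivot columns.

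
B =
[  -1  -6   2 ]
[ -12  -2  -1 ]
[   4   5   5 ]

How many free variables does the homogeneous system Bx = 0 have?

0

Row reduce to echelon form.
R2 ← R2 − (12)·R1: [0, 70, -25]
R3 ← R3 + (4)·R1: [0, -19, 13]
R3 ← R3 + (19/70)·R2: [0, 0, 87/14]
3 nonzero rows, so rank(B) = 3.
B has 3 columns; by rank–nullity, nullity = 3 − 3 = 0.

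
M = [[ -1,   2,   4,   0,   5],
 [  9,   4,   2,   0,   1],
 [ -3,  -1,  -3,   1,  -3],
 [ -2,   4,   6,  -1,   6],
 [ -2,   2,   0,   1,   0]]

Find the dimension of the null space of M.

Row reduce to echelon form.
R2 ← R2 + (9)·R1: [0, 22, 38, 0, 46]
R3 ← R3 − (3)·R1: [0, -7, -15, 1, -18]
R4 ← R4 − (2)·R1: [0, 0, -2, -1, -4]
R5 ← R5 − (2)·R1: [0, -2, -8, 1, -10]
R3 ← R3 + (7/22)·R2: [0, 0, -32/11, 1, -37/11]
R5 ← R5 + (1/11)·R2: [0, 0, -50/11, 1, -64/11]
R4 ← R4 − (11/16)·R3: [0, 0, 0, -27/16, -27/16]
R5 ← R5 − (25/16)·R3: [0, 0, 0, -9/16, -9/16]
R5 ← R5 − (1/3)·R4: [0, 0, 0, 0, 0]
4 nonzero rows, so rank(M) = 4.
M has 5 columns; by rank–nullity, nullity = 5 − 4 = 1.

1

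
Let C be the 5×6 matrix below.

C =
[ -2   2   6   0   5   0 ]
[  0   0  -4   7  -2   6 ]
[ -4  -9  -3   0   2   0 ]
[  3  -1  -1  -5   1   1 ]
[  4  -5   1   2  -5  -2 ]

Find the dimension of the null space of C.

Row reduce to echelon form.
R3 ← R3 − (2)·R1: [0, -13, -15, 0, -8, 0]
R4 ← R4 + (3/2)·R1: [0, 2, 8, -5, 17/2, 1]
R5 ← R5 + (2)·R1: [0, -1, 13, 2, 5, -2]
Swap R2 ↔ R3
R4 ← R4 + (2/13)·R2: [0, 0, 74/13, -5, 189/26, 1]
R5 ← R5 − (1/13)·R2: [0, 0, 184/13, 2, 73/13, -2]
R4 ← R4 + (37/26)·R3: [0, 0, 0, 129/26, 115/26, 124/13]
R5 ← R5 + (46/13)·R3: [0, 0, 0, 348/13, -19/13, 250/13]
R5 ← R5 − (232/43)·R4: [0, 0, 0, 0, -1089/43, -1386/43]
5 nonzero rows, so rank(C) = 5.
C has 6 columns; by rank–nullity, nullity = 6 − 5 = 1.

1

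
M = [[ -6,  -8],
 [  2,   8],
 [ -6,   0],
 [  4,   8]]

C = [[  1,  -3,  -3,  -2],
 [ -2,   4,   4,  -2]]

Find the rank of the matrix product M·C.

First compute MC:
[[ 10, -14, -14,  28],
 [-14,  26,  26, -20],
 [ -6,  18,  18,  12],
 [-12,  20,  20, -24]]
Now row reduce the product.
R2 ← R2 + (7/5)·R1: [0, 32/5, 32/5, 96/5]
R3 ← R3 + (3/5)·R1: [0, 48/5, 48/5, 144/5]
R4 ← R4 + (6/5)·R1: [0, 16/5, 16/5, 48/5]
R3 ← R3 − (3/2)·R2: [0, 0, 0, 0]
R4 ← R4 − (1/2)·R2: [0, 0, 0, 0]
2 nonzero rows, so rank(MC) = 2.

2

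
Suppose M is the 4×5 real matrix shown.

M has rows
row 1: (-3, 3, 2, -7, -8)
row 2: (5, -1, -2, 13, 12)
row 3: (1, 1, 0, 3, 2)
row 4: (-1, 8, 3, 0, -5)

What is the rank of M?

Row reduce to echelon form.
R2 ← R2 + (5/3)·R1: [0, 4, 4/3, 4/3, -4/3]
R3 ← R3 + (1/3)·R1: [0, 2, 2/3, 2/3, -2/3]
R4 ← R4 − (1/3)·R1: [0, 7, 7/3, 7/3, -7/3]
R3 ← R3 − (1/2)·R2: [0, 0, 0, 0, 0]
R4 ← R4 − (7/4)·R2: [0, 0, 0, 0, 0]
Echelon form has 2 nonzero rows, so rank(M) = 2.

2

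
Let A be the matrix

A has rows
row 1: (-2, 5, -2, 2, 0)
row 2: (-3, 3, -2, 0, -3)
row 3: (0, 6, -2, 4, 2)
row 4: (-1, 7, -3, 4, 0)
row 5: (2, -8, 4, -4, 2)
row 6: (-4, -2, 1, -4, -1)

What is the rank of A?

Row reduce to echelon form.
R2 ← R2 − (3/2)·R1: [0, -9/2, 1, -3, -3]
R4 ← R4 − (1/2)·R1: [0, 9/2, -2, 3, 0]
R5 ← R5 + R1: [0, -3, 2, -2, 2]
R6 ← R6 − (2)·R1: [0, -12, 5, -8, -1]
R3 ← R3 + (4/3)·R2: [0, 0, -2/3, 0, -2]
R4 ← R4 + R2: [0, 0, -1, 0, -3]
R5 ← R5 − (2/3)·R2: [0, 0, 4/3, 0, 4]
R6 ← R6 − (8/3)·R2: [0, 0, 7/3, 0, 7]
R4 ← R4 − (3/2)·R3: [0, 0, 0, 0, 0]
R5 ← R5 + (2)·R3: [0, 0, 0, 0, 0]
R6 ← R6 + (7/2)·R3: [0, 0, 0, 0, 0]
Echelon form has 3 nonzero rows, so rank(A) = 3.

3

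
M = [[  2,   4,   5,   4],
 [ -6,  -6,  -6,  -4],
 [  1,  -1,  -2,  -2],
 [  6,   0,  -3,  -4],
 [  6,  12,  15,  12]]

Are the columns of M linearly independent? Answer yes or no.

no

Row reduce M to echelon form.
R2 ← R2 + (3)·R1: [0, 6, 9, 8]
R3 ← R3 − (1/2)·R1: [0, -3, -9/2, -4]
R4 ← R4 − (3)·R1: [0, -12, -18, -16]
R5 ← R5 − (3)·R1: [0, 0, 0, 0]
R3 ← R3 + (1/2)·R2: [0, 0, 0, 0]
R4 ← R4 + (2)·R2: [0, 0, 0, 0]
2 pivots among 4 columns.
Only 2 < 4 pivot columns, so the columns are linearly dependent.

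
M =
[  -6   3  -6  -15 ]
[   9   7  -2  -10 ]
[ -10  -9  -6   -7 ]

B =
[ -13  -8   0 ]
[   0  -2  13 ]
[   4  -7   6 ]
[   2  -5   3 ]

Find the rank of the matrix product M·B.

3

First compute MB:
[[ 24, 159, -42],
 [-145, -22,  49],
 [ 92, 175, -174]]
Now row reduce the product.
R2 ← R2 + (145/24)·R1: [0, 7509/8, -819/4]
R3 ← R3 − (23/6)·R1: [0, -869/2, -13]
R3 ← R3 + (3476/7509)·R2: [0, 0, -269776/2503]
3 nonzero rows, so rank(MB) = 3.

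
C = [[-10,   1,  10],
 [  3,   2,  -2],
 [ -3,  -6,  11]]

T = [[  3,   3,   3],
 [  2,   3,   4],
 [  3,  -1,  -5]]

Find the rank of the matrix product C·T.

First compute CT:
[[  2, -37, -76],
 [  7,  17,  27],
 [ 12, -38, -88]]
Now row reduce the product.
R2 ← R2 − (7/2)·R1: [0, 293/2, 293]
R3 ← R3 − (6)·R1: [0, 184, 368]
R3 ← R3 − (368/293)·R2: [0, 0, 0]
2 nonzero rows, so rank(CT) = 2.

2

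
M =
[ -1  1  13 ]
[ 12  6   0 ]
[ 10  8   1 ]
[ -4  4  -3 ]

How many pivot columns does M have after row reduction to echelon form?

Row reduce to echelon form.
R2 ← R2 + (12)·R1: [0, 18, 156]
R3 ← R3 + (10)·R1: [0, 18, 131]
R4 ← R4 − (4)·R1: [0, 0, -55]
R3 ← R3 − R2: [0, 0, -25]
R4 ← R4 − (11/5)·R3: [0, 0, 0]
Echelon form has 3 nonzero rows, so rank(M) = 3.
Each nonzero row contributes one pivot column: 3 pivot columns.

3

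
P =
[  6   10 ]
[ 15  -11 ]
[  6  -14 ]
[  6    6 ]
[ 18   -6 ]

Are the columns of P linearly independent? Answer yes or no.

Row reduce P to echelon form.
R2 ← R2 − (5/2)·R1: [0, -36]
R3 ← R3 − R1: [0, -24]
R4 ← R4 − R1: [0, -4]
R5 ← R5 − (3)·R1: [0, -36]
R3 ← R3 − (2/3)·R2: [0, 0]
R4 ← R4 − (1/9)·R2: [0, 0]
R5 ← R5 − R2: [0, 0]
2 pivots among 2 columns.
Every column is a pivot column, so the columns are linearly independent.

yes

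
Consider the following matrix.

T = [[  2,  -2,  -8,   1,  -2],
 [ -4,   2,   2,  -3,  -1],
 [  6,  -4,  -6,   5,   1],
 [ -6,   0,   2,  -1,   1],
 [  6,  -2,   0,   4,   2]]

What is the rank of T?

Row reduce to echelon form.
R2 ← R2 + (2)·R1: [0, -2, -14, -1, -5]
R3 ← R3 − (3)·R1: [0, 2, 18, 2, 7]
R4 ← R4 + (3)·R1: [0, -6, -22, 2, -5]
R5 ← R5 − (3)·R1: [0, 4, 24, 1, 8]
R3 ← R3 + R2: [0, 0, 4, 1, 2]
R4 ← R4 − (3)·R2: [0, 0, 20, 5, 10]
R5 ← R5 + (2)·R2: [0, 0, -4, -1, -2]
R4 ← R4 − (5)·R3: [0, 0, 0, 0, 0]
R5 ← R5 + R3: [0, 0, 0, 0, 0]
Echelon form has 3 nonzero rows, so rank(T) = 3.

3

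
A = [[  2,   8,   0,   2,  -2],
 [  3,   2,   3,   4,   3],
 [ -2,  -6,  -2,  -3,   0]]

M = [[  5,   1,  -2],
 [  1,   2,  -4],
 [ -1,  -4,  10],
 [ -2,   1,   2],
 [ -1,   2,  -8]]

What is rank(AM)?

3

First compute AM:
[[ 16,  16, -16],
 [  3,   5,   0],
 [ -8,  -9,   2]]
Now row reduce the product.
R2 ← R2 − (3/16)·R1: [0, 2, 3]
R3 ← R3 + (1/2)·R1: [0, -1, -6]
R3 ← R3 + (1/2)·R2: [0, 0, -9/2]
3 nonzero rows, so rank(AM) = 3.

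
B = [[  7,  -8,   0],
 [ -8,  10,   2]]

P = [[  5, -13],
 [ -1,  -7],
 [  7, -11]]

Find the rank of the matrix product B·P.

2

First compute BP:
[[ 43, -35],
 [-36,  12]]
Now row reduce the product.
R2 ← R2 + (36/43)·R1: [0, -744/43]
2 nonzero rows, so rank(BP) = 2.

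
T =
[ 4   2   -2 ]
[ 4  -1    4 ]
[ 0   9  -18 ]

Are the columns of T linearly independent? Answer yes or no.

no

Row reduce T to echelon form.
R2 ← R2 − R1: [0, -3, 6]
R3 ← R3 + (3)·R2: [0, 0, 0]
2 pivots among 3 columns.
Only 2 < 3 pivot columns, so the columns are linearly dependent.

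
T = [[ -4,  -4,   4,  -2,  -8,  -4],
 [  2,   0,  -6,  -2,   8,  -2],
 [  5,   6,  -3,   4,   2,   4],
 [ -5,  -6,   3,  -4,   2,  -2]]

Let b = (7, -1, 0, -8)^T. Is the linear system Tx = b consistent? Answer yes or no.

Row reduce the augmented matrix [T | b].
R2 ← R2 + (1/2)·R1: [0, -2, -4, -3, 4, -4, 5/2]
R3 ← R3 + (5/4)·R1: [0, 1, 2, 3/2, -8, -1, 35/4]
R4 ← R4 − (5/4)·R1: [0, -1, -2, -3/2, 12, 3, -67/4]
R3 ← R3 + (1/2)·R2: [0, 0, 0, 0, -6, -3, 10]
R4 ← R4 − (1/2)·R2: [0, 0, 0, 0, 10, 5, -18]
R4 ← R4 + (5/3)·R3: [0, 0, 0, 0, 0, 0, -4/3]
The echelon form has 4 nonzero rows; the last pivot sits in the augmented column, so rank(T) = 3 but rank([T|b]) = 4.
Since the ranks differ, the system is inconsistent.

no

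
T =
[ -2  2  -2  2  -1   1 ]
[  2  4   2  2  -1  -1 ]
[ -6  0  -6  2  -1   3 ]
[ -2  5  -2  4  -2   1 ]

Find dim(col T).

2

Row reduce to echelon form.
R2 ← R2 + R1: [0, 6, 0, 4, -2, 0]
R3 ← R3 − (3)·R1: [0, -6, 0, -4, 2, 0]
R4 ← R4 − R1: [0, 3, 0, 2, -1, 0]
R3 ← R3 + R2: [0, 0, 0, 0, 0, 0]
R4 ← R4 − (1/2)·R2: [0, 0, 0, 0, 0, 0]
Echelon form has 2 nonzero rows, so rank(T) = 2.
The column space has dimension equal to the rank: 2.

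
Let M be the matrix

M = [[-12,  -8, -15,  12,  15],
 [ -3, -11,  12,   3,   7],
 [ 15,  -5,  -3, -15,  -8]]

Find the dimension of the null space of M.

Row reduce to echelon form.
R2 ← R2 − (1/4)·R1: [0, -9, 63/4, 0, 13/4]
R3 ← R3 + (5/4)·R1: [0, -15, -87/4, 0, 43/4]
R3 ← R3 − (5/3)·R2: [0, 0, -48, 0, 16/3]
3 nonzero rows, so rank(M) = 3.
M has 5 columns; by rank–nullity, nullity = 5 − 3 = 2.

2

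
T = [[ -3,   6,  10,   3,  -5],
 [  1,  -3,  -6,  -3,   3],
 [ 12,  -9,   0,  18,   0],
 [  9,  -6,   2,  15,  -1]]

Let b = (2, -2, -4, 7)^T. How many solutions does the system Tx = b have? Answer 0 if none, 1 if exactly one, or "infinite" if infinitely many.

0

Row reduce the augmented matrix [T | b].
R2 ← R2 + (1/3)·R1: [0, -1, -8/3, -2, 4/3, -4/3]
R3 ← R3 + (4)·R1: [0, 15, 40, 30, -20, 4]
R4 ← R4 + (3)·R1: [0, 12, 32, 24, -16, 13]
R3 ← R3 + (15)·R2: [0, 0, 0, 0, 0, -16]
R4 ← R4 + (12)·R2: [0, 0, 0, 0, 0, -3]
R4 ← R4 − (3/16)·R3: [0, 0, 0, 0, 0, 0]
The echelon form has 3 nonzero rows; the last pivot sits in the augmented column, so rank(T) = 2 but rank([T|b]) = 3.
Since the ranks differ, the system is inconsistent.
It has no solutions.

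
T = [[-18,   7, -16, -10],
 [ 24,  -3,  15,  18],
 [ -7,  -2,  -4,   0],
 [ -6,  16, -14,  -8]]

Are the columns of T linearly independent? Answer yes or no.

Row reduce T to echelon form.
R2 ← R2 + (4/3)·R1: [0, 19/3, -19/3, 14/3]
R3 ← R3 − (7/18)·R1: [0, -85/18, 20/9, 35/9]
R4 ← R4 − (1/3)·R1: [0, 41/3, -26/3, -14/3]
R3 ← R3 + (85/114)·R2: [0, 0, -5/2, 140/19]
R4 ← R4 − (41/19)·R2: [0, 0, 5, -280/19]
R4 ← R4 + (2)·R3: [0, 0, 0, 0]
3 pivots among 4 columns.
Only 3 < 4 pivot columns, so the columns are linearly dependent.

no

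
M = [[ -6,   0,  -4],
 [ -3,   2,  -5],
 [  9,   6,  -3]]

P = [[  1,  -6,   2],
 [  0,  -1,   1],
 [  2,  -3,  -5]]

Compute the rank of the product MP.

First compute MP:
[[-14,  48,   8],
 [-13,  31,  21],
 [  3, -51,  39]]
Now row reduce the product.
R2 ← R2 − (13/14)·R1: [0, -95/7, 95/7]
R3 ← R3 + (3/14)·R1: [0, -285/7, 285/7]
R3 ← R3 − (3)·R2: [0, 0, 0]
2 nonzero rows, so rank(MP) = 2.

2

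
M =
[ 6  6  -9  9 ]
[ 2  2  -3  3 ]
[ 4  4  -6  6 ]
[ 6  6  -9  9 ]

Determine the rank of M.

Row reduce to echelon form.
R2 ← R2 − (1/3)·R1: [0, 0, 0, 0]
R3 ← R3 − (2/3)·R1: [0, 0, 0, 0]
R4 ← R4 − R1: [0, 0, 0, 0]
Echelon form has 1 nonzero row, so rank(M) = 1.

1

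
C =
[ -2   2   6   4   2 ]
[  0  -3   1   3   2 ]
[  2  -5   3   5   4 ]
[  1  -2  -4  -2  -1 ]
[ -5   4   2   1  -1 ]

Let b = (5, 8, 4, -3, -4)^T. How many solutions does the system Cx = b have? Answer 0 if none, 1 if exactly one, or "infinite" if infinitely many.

Row reduce the augmented matrix [C | b].
R3 ← R3 + R1: [0, -3, 9, 9, 6, 9]
R4 ← R4 + (1/2)·R1: [0, -1, -1, 0, 0, -1/2]
R5 ← R5 − (5/2)·R1: [0, -1, -13, -9, -6, -33/2]
R3 ← R3 − R2: [0, 0, 8, 6, 4, 1]
R4 ← R4 − (1/3)·R2: [0, 0, -4/3, -1, -2/3, -19/6]
R5 ← R5 − (1/3)·R2: [0, 0, -40/3, -10, -20/3, -115/6]
R4 ← R4 + (1/6)·R3: [0, 0, 0, 0, 0, -3]
R5 ← R5 + (5/3)·R3: [0, 0, 0, 0, 0, -35/2]
R5 ← R5 − (35/6)·R4: [0, 0, 0, 0, 0, 0]
The echelon form has 4 nonzero rows; the last pivot sits in the augmented column, so rank(C) = 3 but rank([C|b]) = 4.
Since the ranks differ, the system is inconsistent.
It has no solutions.

0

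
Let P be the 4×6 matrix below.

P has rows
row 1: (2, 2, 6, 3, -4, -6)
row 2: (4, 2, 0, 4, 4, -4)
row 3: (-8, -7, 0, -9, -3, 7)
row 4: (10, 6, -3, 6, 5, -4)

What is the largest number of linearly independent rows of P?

4

Row reduce to echelon form.
R2 ← R2 − (2)·R1: [0, -2, -12, -2, 12, 8]
R3 ← R3 + (4)·R1: [0, 1, 24, 3, -19, -17]
R4 ← R4 − (5)·R1: [0, -4, -33, -9, 25, 26]
R3 ← R3 + (1/2)·R2: [0, 0, 18, 2, -13, -13]
R4 ← R4 − (2)·R2: [0, 0, -9, -5, 1, 10]
R4 ← R4 + (1/2)·R3: [0, 0, 0, -4, -11/2, 7/2]
Echelon form has 4 nonzero rows, so rank(P) = 4.
The rank gives the maximum number of linearly independent rows: 4.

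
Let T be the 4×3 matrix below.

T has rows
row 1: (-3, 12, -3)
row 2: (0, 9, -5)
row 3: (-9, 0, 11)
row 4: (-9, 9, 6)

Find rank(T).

Row reduce to echelon form.
R3 ← R3 − (3)·R1: [0, -36, 20]
R4 ← R4 − (3)·R1: [0, -27, 15]
R3 ← R3 + (4)·R2: [0, 0, 0]
R4 ← R4 + (3)·R2: [0, 0, 0]
Echelon form has 2 nonzero rows, so rank(T) = 2.

2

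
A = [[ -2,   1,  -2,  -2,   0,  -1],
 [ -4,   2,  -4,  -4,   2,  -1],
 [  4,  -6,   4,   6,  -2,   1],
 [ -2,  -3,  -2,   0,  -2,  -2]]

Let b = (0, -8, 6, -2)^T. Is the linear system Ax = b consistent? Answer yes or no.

Row reduce the augmented matrix [A | b].
R2 ← R2 − (2)·R1: [0, 0, 0, 0, 2, 1, -8]
R3 ← R3 + (2)·R1: [0, -4, 0, 2, -2, -1, 6]
R4 ← R4 − R1: [0, -4, 0, 2, -2, -1, -2]
Swap R2 ↔ R3
R4 ← R4 − R2: [0, 0, 0, 0, 0, 0, -8]
The echelon form has 4 nonzero rows; the last pivot sits in the augmented column, so rank(A) = 3 but rank([A|b]) = 4.
Since the ranks differ, the system is inconsistent.

no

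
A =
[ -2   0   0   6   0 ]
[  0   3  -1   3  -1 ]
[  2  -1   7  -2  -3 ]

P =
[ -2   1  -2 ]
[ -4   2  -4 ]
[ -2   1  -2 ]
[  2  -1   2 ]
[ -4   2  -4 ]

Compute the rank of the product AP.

1

First compute AP:
[[ 16,  -8,  16],
 [  0,   0,   0],
 [ -6,   3,  -6]]
Now row reduce the product.
R3 ← R3 + (3/8)·R1: [0, 0, 0]
1 nonzero row, so rank(AP) = 1.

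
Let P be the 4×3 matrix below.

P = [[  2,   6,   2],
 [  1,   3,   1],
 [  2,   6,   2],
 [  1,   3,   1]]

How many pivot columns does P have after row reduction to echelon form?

1

Row reduce to echelon form.
R2 ← R2 − (1/2)·R1: [0, 0, 0]
R3 ← R3 − R1: [0, 0, 0]
R4 ← R4 − (1/2)·R1: [0, 0, 0]
Echelon form has 1 nonzero row, so rank(P) = 1.
Each nonzero row contributes one pivot column: 1 pivot columns.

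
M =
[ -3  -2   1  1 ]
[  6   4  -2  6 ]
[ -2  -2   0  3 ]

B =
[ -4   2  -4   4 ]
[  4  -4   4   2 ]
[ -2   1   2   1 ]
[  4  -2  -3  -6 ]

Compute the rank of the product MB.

First compute MB:
[[  6,   1,   3, -21],
 [ 20, -18, -30,  -6],
 [ 12,  -2,  -9, -30]]
Now row reduce the product.
R2 ← R2 − (10/3)·R1: [0, -64/3, -40, 64]
R3 ← R3 − (2)·R1: [0, -4, -15, 12]
R3 ← R3 − (3/16)·R2: [0, 0, -15/2, 0]
3 nonzero rows, so rank(MB) = 3.

3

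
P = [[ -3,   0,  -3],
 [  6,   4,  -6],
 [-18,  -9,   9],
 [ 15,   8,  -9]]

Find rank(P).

Row reduce to echelon form.
R2 ← R2 + (2)·R1: [0, 4, -12]
R3 ← R3 − (6)·R1: [0, -9, 27]
R4 ← R4 + (5)·R1: [0, 8, -24]
R3 ← R3 + (9/4)·R2: [0, 0, 0]
R4 ← R4 − (2)·R2: [0, 0, 0]
Echelon form has 2 nonzero rows, so rank(P) = 2.

2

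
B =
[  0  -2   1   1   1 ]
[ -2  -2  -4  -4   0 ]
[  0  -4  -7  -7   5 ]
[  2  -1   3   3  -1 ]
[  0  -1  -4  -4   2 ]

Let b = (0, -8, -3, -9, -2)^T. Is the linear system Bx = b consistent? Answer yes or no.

Row reduce the augmented matrix [B | b].
Swap R1 ↔ R2
R4 ← R4 + R1: [0, -3, -1, -1, -1, -17]
R3 ← R3 − (2)·R2: [0, 0, -9, -9, 3, -3]
R4 ← R4 − (3/2)·R2: [0, 0, -5/2, -5/2, -5/2, -17]
R5 ← R5 − (1/2)·R2: [0, 0, -9/2, -9/2, 3/2, -2]
R4 ← R4 − (5/18)·R3: [0, 0, 0, 0, -10/3, -97/6]
R5 ← R5 − (1/2)·R3: [0, 0, 0, 0, 0, -1/2]
The echelon form has 5 nonzero rows; the last pivot sits in the augmented column, so rank(B) = 4 but rank([B|b]) = 5.
Since the ranks differ, the system is inconsistent.

no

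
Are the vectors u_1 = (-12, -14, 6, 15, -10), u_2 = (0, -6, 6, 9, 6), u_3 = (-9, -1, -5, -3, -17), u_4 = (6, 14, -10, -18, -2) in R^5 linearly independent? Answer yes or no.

no

Form the matrix with these vectors as rows and row reduce.
R3 ← R3 − (3/4)·R1: [0, 19/2, -19/2, -57/4, -19/2]
R4 ← R4 + (1/2)·R1: [0, 7, -7, -21/2, -7]
R3 ← R3 + (19/12)·R2: [0, 0, 0, 0, 0]
R4 ← R4 + (7/6)·R2: [0, 0, 0, 0, 0]
2 nonzero rows, so the 4 vectors span a space of dimension 2.
Since 2 < 4, the vectors are linearly dependent.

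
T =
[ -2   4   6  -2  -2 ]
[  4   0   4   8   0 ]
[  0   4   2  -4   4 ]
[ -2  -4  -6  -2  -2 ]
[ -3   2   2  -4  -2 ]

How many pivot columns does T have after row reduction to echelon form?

Row reduce to echelon form.
R2 ← R2 + (2)·R1: [0, 8, 16, 4, -4]
R4 ← R4 − R1: [0, -8, -12, 0, 0]
R5 ← R5 − (3/2)·R1: [0, -4, -7, -1, 1]
R3 ← R3 − (1/2)·R2: [0, 0, -6, -6, 6]
R4 ← R4 + R2: [0, 0, 4, 4, -4]
R5 ← R5 + (1/2)·R2: [0, 0, 1, 1, -1]
R4 ← R4 + (2/3)·R3: [0, 0, 0, 0, 0]
R5 ← R5 + (1/6)·R3: [0, 0, 0, 0, 0]
Echelon form has 3 nonzero rows, so rank(T) = 3.
Each nonzero row contributes one pivot column: 3 pivot columns.

3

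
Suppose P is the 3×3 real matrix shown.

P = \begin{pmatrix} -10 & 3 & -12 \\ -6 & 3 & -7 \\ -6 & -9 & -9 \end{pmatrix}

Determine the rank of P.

Row reduce to echelon form.
R2 ← R2 − (3/5)·R1: [0, 6/5, 1/5]
R3 ← R3 − (3/5)·R1: [0, -54/5, -9/5]
R3 ← R3 + (9)·R2: [0, 0, 0]
Echelon form has 2 nonzero rows, so rank(P) = 2.

2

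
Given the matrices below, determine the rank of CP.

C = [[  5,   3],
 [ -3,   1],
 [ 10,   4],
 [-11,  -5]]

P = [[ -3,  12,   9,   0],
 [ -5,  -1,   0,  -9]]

First compute CP:
[[-30,  57,  45, -27],
 [  4, -37, -27,  -9],
 [-50, 116,  90, -36],
 [ 58, -127, -99,  45]]
Now row reduce the product.
R2 ← R2 + (2/15)·R1: [0, -147/5, -21, -63/5]
R3 ← R3 − (5/3)·R1: [0, 21, 15, 9]
R4 ← R4 + (29/15)·R1: [0, -84/5, -12, -36/5]
R3 ← R3 + (5/7)·R2: [0, 0, 0, 0]
R4 ← R4 − (4/7)·R2: [0, 0, 0, 0]
2 nonzero rows, so rank(CP) = 2.

2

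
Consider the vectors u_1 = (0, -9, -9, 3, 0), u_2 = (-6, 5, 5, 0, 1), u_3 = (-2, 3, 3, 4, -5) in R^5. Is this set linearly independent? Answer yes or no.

Form the matrix with these vectors as rows and row reduce.
Swap R1 ↔ R2
R3 ← R3 − (1/3)·R1: [0, 4/3, 4/3, 4, -16/3]
R3 ← R3 + (4/27)·R2: [0, 0, 0, 40/9, -16/3]
3 nonzero rows, so the 3 vectors span a space of dimension 3.
Since 3 = 3, the vectors are linearly independent.

yes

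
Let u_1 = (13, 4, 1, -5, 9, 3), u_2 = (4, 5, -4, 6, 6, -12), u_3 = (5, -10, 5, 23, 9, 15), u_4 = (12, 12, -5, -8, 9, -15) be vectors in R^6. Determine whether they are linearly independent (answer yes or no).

no

Form the matrix with these vectors as rows and row reduce.
R2 ← R2 − (4/13)·R1: [0, 49/13, -56/13, 98/13, 42/13, -168/13]
R3 ← R3 − (5/13)·R1: [0, -150/13, 60/13, 324/13, 72/13, 180/13]
R4 ← R4 − (12/13)·R1: [0, 108/13, -77/13, -44/13, 9/13, -231/13]
R3 ← R3 + (150/49)·R2: [0, 0, -60/7, 48, 108/7, -180/7]
R4 ← R4 − (108/49)·R2: [0, 0, 25/7, -20, -45/7, 75/7]
R4 ← R4 + (5/12)·R3: [0, 0, 0, 0, 0, 0]
3 nonzero rows, so the 4 vectors span a space of dimension 3.
Since 3 < 4, the vectors are linearly dependent.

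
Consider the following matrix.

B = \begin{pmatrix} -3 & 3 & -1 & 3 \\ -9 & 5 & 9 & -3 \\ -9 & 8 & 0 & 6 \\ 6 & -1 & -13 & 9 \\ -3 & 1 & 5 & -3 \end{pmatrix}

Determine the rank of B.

Row reduce to echelon form.
R2 ← R2 − (3)·R1: [0, -4, 12, -12]
R3 ← R3 − (3)·R1: [0, -1, 3, -3]
R4 ← R4 + (2)·R1: [0, 5, -15, 15]
R5 ← R5 − R1: [0, -2, 6, -6]
R3 ← R3 − (1/4)·R2: [0, 0, 0, 0]
R4 ← R4 + (5/4)·R2: [0, 0, 0, 0]
R5 ← R5 − (1/2)·R2: [0, 0, 0, 0]
Echelon form has 2 nonzero rows, so rank(B) = 2.

2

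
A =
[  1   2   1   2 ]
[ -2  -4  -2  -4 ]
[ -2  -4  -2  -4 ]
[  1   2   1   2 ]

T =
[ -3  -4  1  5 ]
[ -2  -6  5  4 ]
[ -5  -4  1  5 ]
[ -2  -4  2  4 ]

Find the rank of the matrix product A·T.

First compute AT:
[[-16, -28,  16,  26],
 [ 32,  56, -32, -52],
 [ 32,  56, -32, -52],
 [-16, -28,  16,  26]]
Now row reduce the product.
R2 ← R2 + (2)·R1: [0, 0, 0, 0]
R3 ← R3 + (2)·R1: [0, 0, 0, 0]
R4 ← R4 − R1: [0, 0, 0, 0]
1 nonzero row, so rank(AT) = 1.

1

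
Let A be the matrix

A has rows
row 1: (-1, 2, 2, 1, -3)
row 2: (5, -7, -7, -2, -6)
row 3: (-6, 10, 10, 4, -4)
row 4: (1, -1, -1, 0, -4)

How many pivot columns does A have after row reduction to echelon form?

2

Row reduce to echelon form.
R2 ← R2 + (5)·R1: [0, 3, 3, 3, -21]
R3 ← R3 − (6)·R1: [0, -2, -2, -2, 14]
R4 ← R4 + R1: [0, 1, 1, 1, -7]
R3 ← R3 + (2/3)·R2: [0, 0, 0, 0, 0]
R4 ← R4 − (1/3)·R2: [0, 0, 0, 0, 0]
Echelon form has 2 nonzero rows, so rank(A) = 2.
Each nonzero row contributes one pivot column: 2 pivot columns.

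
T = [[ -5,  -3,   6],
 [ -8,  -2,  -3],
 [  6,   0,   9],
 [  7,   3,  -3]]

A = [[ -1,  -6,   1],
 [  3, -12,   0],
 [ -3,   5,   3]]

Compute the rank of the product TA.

First compute TA:
[[-22,  96,  13],
 [ 11,  57, -17],
 [-33,   9,  33],
 [ 11, -93,  -2]]
Now row reduce the product.
R2 ← R2 + (1/2)·R1: [0, 105, -21/2]
R3 ← R3 − (3/2)·R1: [0, -135, 27/2]
R4 ← R4 + (1/2)·R1: [0, -45, 9/2]
R3 ← R3 + (9/7)·R2: [0, 0, 0]
R4 ← R4 + (3/7)·R2: [0, 0, 0]
2 nonzero rows, so rank(TA) = 2.

2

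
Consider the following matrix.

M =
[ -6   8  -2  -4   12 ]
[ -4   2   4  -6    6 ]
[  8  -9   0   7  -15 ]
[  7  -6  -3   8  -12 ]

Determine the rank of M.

2

Row reduce to echelon form.
R2 ← R2 − (2/3)·R1: [0, -10/3, 16/3, -10/3, -2]
R3 ← R3 + (4/3)·R1: [0, 5/3, -8/3, 5/3, 1]
R4 ← R4 + (7/6)·R1: [0, 10/3, -16/3, 10/3, 2]
R3 ← R3 + (1/2)·R2: [0, 0, 0, 0, 0]
R4 ← R4 + R2: [0, 0, 0, 0, 0]
Echelon form has 2 nonzero rows, so rank(M) = 2.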